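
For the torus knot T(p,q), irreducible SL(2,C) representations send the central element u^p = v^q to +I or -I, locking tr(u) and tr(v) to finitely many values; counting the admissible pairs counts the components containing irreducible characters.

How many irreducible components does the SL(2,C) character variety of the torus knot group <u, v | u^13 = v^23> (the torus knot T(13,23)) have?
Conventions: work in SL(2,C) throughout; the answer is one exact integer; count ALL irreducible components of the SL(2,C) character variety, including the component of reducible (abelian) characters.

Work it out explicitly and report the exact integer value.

133

In the torus knot group T(13,23), u^13 = v^23 is central, so an irreducible representation sends it to +I or -I (Schur).
On an irreducible component, tr(u) is locked at 2*cos(pi*alpha/13) for some alpha in 1..12, and tr(v) at 2*cos(pi*beta/23) for some beta in 1..22.
The two central values (-1)^alpha I and (-1)^beta I must be the same matrix, so alpha and beta share a parity.
Enumerate parity-matched pairs: 6*11 odd-odd plus 6*11 even-even gives 132.
That is 132 components of irreducible characters, and with the reducible (abelian) component the total is 133.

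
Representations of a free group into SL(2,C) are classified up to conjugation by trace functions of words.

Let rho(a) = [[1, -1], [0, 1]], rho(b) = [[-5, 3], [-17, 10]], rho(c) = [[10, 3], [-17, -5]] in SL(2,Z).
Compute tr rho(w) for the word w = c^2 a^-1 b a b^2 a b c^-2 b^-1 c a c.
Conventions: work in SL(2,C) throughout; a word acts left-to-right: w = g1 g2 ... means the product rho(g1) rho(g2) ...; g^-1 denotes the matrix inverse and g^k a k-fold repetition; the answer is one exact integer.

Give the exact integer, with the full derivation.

762485529070

rho(c) = [[10, 3], [-17, -5]]
... * rho(c) = [[10, 3], [-17, -5]]  ->  [[49, 15], [-85, -26]]
... * rho(a^-1) = [[1, 1], [0, 1]]  ->  [[49, 64], [-85, -111]]
... * rho(b) = [[-5, 3], [-17, 10]]  ->  [[-1333, 787], [2312, -1365]]
... * rho(a) = [[1, -1], [0, 1]]  ->  [[-1333, 2120], [2312, -3677]]
... * rho(b) = [[-5, 3], [-17, 10]]  ->  [[-29375, 17201], [50949, -29834]]
... * rho(b) = [[-5, 3], [-17, 10]]  ->  [[-145542, 83885], [252433, -145493]]
... * rho(a) = [[1, -1], [0, 1]]  ->  [[-145542, 229427], [252433, -397926]]
... * rho(b) = [[-5, 3], [-17, 10]]  ->  [[-3172549, 1857644], [5502577, -3221961]]
... * rho(c^-1) = [[-5, -3], [17, 10]]  ->  [[47442693, 28094087], [-82286222, -48727341]]
... * rho(c^-1) = [[-5, -3], [17, 10]]  ->  [[240386014, 138612791], [-416933687, -240414744]]
... * rho(b^-1) = [[10, -3], [17, -5]]  ->  [[4760277587, -1414221997], [-8256387518, 2452874781]]
... * rho(c) = [[10, 3], [-17, -5]]  ->  [[71644549819, 21351942746], [-124262746457, -37033536459]]
... * rho(a) = [[1, -1], [0, 1]]  ->  [[71644549819, -50292607073], [-124262746457, 87229209998]]
... * rho(c) = [[10, 3], [-17, -5]]  ->  [[1571419818431, 466396684822], [-2725524034536, -808934289361]]
tr = 1571419818431 + -808934289361 = 762485529070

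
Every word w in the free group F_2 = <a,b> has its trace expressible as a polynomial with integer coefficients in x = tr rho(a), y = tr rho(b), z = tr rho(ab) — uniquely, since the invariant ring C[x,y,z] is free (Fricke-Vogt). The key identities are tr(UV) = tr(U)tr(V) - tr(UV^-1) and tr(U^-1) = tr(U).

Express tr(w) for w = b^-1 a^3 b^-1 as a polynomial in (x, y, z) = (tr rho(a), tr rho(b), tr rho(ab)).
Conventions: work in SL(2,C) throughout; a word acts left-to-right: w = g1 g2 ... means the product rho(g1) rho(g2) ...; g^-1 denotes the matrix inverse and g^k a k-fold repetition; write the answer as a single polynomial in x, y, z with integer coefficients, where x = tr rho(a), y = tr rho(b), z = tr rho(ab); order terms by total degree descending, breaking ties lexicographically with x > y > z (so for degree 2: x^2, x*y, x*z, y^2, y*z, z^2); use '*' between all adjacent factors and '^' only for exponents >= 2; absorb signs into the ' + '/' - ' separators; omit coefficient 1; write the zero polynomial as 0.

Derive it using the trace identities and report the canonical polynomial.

trace(a^2) = trace(a)*trace(a) - trace(1)  (reduce the a square) = x^2 - 2
trace(a^3) = trace(a)*trace(a^2) - trace(a)  (reduce the a square) = x^3 - 3*x
trace(a b a) = trace(a)*trace(b a) - trace(b)  (reduce the a square) = x*z - y
trace(a^3 b) = trace(a)*trace(a b a) - trace(a b)  (reduce the a square) = x^2*z - x*y - z
trace(b^-1 a^3) = trace(a^3)*trace(b) - trace(a^3 b)  (eliminate b^-1) = x^3*y - x^2*z - 2*x*y + z
trace(b^-1 a^3 b^-1) = trace(b^-1 a^3)*trace(b) - trace(b^-1 a^3 b)  (eliminate b^-1) = x^3*y^2 - x^2*y*z - x^3 - 2*x*y^2 + y*z + 3*x

x^3*y^2 - x^2*y*z - x^3 - 2*x*y^2 + y*z + 3*x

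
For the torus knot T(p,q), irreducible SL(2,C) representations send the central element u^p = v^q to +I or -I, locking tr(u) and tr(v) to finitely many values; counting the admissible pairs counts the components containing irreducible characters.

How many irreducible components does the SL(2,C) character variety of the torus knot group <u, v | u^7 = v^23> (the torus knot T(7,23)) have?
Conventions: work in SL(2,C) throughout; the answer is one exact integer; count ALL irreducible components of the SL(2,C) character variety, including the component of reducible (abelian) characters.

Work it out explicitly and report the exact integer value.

For T(7,23): irreducibility forces the central element u^7 = v^23 to one of +I, -I.
So on each irreducible component the traces are pinned: tr(u) = 2*cos(pi*alpha/7) with 1 <= alpha <= 6, tr(v) = 2*cos(pi*beta/23) with 1 <= beta <= 22.
u^7 = (-1)^alpha I and v^23 = (-1)^beta I must agree, so alpha and beta have equal parity.
Counting: 3 odd alphas x 11 odd betas + 3 even alphas x 11 even betas = 33 + 33 = 66.
That is 66 components of irreducible characters, and with the reducible (abelian) component the total is 67.

67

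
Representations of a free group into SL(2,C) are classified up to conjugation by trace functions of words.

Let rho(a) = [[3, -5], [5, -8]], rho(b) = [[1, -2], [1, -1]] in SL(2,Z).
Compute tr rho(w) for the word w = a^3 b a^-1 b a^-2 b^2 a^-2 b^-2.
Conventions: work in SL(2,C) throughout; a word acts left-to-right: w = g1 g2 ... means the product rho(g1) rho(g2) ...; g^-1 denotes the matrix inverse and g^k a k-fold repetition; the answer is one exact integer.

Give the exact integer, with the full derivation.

14

rho(a) = [[3, -5], [5, -8]]
... * rho(a) = [[3, -5], [5, -8]]  ->  [[-16, 25], [-25, 39]]
... * rho(a) = [[3, -5], [5, -8]]  ->  [[77, -120], [120, -187]]
... * rho(b) = [[1, -2], [1, -1]]  ->  [[-43, -34], [-67, -53]]
... * rho(a^-1) = [[-8, 5], [-5, 3]]  ->  [[514, -317], [801, -494]]
... * rho(b) = [[1, -2], [1, -1]]  ->  [[197, -711], [307, -1108]]
... * rho(a^-1) = [[-8, 5], [-5, 3]]  ->  [[1979, -1148], [3084, -1789]]
... * rho(a^-1) = [[-8, 5], [-5, 3]]  ->  [[-10092, 6451], [-15727, 10053]]
... * rho(b) = [[1, -2], [1, -1]]  ->  [[-3641, 13733], [-5674, 21401]]
... * rho(b) = [[1, -2], [1, -1]]  ->  [[10092, -6451], [15727, -10053]]
... * rho(a^-1) = [[-8, 5], [-5, 3]]  ->  [[-48481, 31107], [-75551, 48476]]
... * rho(a^-1) = [[-8, 5], [-5, 3]]  ->  [[232313, -149084], [362028, -232327]]
... * rho(b^-1) = [[-1, 2], [-1, 1]]  ->  [[-83229, 315542], [-129701, 491729]]
... * rho(b^-1) = [[-1, 2], [-1, 1]]  ->  [[-232313, 149084], [-362028, 232327]]
tr = -232313 + 232327 = 14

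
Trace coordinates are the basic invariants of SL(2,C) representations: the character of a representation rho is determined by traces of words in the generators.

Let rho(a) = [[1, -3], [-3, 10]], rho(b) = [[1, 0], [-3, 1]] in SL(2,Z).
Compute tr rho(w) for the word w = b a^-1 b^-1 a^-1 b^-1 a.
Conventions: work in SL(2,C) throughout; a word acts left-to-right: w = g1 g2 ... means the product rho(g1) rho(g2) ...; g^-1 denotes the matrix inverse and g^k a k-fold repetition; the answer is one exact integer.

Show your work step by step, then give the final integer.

rho(b) = [[1, 0], [-3, 1]]
... * rho(a^-1) = [[10, 3], [3, 1]]  ->  [[10, 3], [-27, -8]]
... * rho(b^-1) = [[1, 0], [3, 1]]  ->  [[19, 3], [-51, -8]]
... * rho(a^-1) = [[10, 3], [3, 1]]  ->  [[199, 60], [-534, -161]]
... * rho(b^-1) = [[1, 0], [3, 1]]  ->  [[379, 60], [-1017, -161]]
... * rho(a) = [[1, -3], [-3, 10]]  ->  [[199, -537], [-534, 1441]]
tr = 199 + 1441 = 1640

1640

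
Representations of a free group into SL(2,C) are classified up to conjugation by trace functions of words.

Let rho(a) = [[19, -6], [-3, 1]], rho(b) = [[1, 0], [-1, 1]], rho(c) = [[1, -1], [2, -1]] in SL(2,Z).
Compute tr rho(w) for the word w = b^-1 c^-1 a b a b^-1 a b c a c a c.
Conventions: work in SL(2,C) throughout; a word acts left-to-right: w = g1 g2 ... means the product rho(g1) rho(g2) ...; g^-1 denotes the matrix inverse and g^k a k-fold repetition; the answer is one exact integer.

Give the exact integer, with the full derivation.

1801728

rho(b^-1) = [[1, 0], [1, 1]]
... * rho(c^-1) = [[-1, 1], [-2, 1]]  ->  [[-1, 1], [-3, 2]]
... * rho(a) = [[19, -6], [-3, 1]]  ->  [[-22, 7], [-63, 20]]
... * rho(b) = [[1, 0], [-1, 1]]  ->  [[-29, 7], [-83, 20]]
... * rho(a) = [[19, -6], [-3, 1]]  ->  [[-572, 181], [-1637, 518]]
... * rho(b^-1) = [[1, 0], [1, 1]]  ->  [[-391, 181], [-1119, 518]]
... * rho(a) = [[19, -6], [-3, 1]]  ->  [[-7972, 2527], [-22815, 7232]]
... * rho(b) = [[1, 0], [-1, 1]]  ->  [[-10499, 2527], [-30047, 7232]]
... * rho(c) = [[1, -1], [2, -1]]  ->  [[-5445, 7972], [-15583, 22815]]
... * rho(a) = [[19, -6], [-3, 1]]  ->  [[-127371, 40642], [-364522, 116313]]
... * rho(c) = [[1, -1], [2, -1]]  ->  [[-46087, 86729], [-131896, 248209]]
... * rho(a) = [[19, -6], [-3, 1]]  ->  [[-1135840, 363251], [-3250651, 1039585]]
... * rho(c) = [[1, -1], [2, -1]]  ->  [[-409338, 772589], [-1171481, 2211066]]
tr = -409338 + 2211066 = 1801728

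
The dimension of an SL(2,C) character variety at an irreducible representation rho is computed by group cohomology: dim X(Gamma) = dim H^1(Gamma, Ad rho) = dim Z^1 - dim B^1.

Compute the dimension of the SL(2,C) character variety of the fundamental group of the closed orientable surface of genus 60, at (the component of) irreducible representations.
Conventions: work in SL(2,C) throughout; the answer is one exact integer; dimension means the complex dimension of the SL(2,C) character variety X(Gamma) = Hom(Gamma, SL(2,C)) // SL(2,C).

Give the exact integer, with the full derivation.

354

The genus-60 surface group: 2g = 120 generators, one relator prod [a_i, b_i].
Unconstrained cocycle data is one sl_2 vector per generator (360 dimensions), cut by the relator condition d_2(z) = 0.
At an irreducible rho, H^2 = coker(d_2) vanishes (Poincare duality: H^2 is dual to H^0 = invariants = 0), so d_2 is surjective onto sl_2 and dim Z^1 = 360 - 3 = 357.
dim B^1 = 3 (coboundaries, injective at irreducible rho).
Hence dim X = 357 - 3 = 354.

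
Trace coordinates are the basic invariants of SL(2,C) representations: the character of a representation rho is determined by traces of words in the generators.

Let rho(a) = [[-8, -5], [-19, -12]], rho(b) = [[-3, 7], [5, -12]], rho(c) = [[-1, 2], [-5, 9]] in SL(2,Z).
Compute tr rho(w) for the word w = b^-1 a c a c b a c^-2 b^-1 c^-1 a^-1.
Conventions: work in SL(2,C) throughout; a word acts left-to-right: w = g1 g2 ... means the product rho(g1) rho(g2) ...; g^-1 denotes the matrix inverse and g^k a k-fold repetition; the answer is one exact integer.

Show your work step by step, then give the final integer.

-8099266388110

rho(b^-1) = [[-12, -7], [-5, -3]]
... * rho(a) = [[-8, -5], [-19, -12]]  ->  [[229, 144], [97, 61]]
... * rho(c) = [[-1, 2], [-5, 9]]  ->  [[-949, 1754], [-402, 743]]
... * rho(a) = [[-8, -5], [-19, -12]]  ->  [[-25734, -16303], [-10901, -6906]]
... * rho(c) = [[-1, 2], [-5, 9]]  ->  [[107249, -198195], [45431, -83956]]
... * rho(b) = [[-3, 7], [5, -12]]  ->  [[-1312722, 3129083], [-556073, 1325489]]
... * rho(a) = [[-8, -5], [-19, -12]]  ->  [[-48950801, -30985386], [-20735707, -13125503]]
... * rho(c^-1) = [[9, -2], [5, -1]]  ->  [[-595484139, 128886988], [-252248878, 54596917]]
... * rho(c^-1) = [[9, -2], [5, -1]]  ->  [[-4714922311, 1062081290], [-1997255317, 449900839]]
... * rho(b^-1) = [[-12, -7], [-5, -3]]  ->  [[51268661282, 29818212307], [21717559609, 12631084702]]
... * rho(c^-1) = [[9, -2], [5, -1]]  ->  [[610509013073, -132355534871], [258613459991, -56066203920]]
... * rho(a^-1) = [[-12, 5], [19, -8]]  ->  [[-9840863319425, 4111389344333], [-4168619394372, 1741596931315]]
tr = -9840863319425 + 1741596931315 = -8099266388110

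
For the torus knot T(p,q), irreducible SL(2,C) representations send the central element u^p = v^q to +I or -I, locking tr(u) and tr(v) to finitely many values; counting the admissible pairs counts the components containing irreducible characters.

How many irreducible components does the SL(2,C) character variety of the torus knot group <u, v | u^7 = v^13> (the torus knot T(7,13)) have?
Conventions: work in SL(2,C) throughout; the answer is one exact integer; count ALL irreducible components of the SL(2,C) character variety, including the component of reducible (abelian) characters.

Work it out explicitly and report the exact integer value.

In the torus knot group T(7,13), u^7 = v^13 is central, so an irreducible representation sends it to +I or -I (Schur).
On an irreducible component, tr(u) is locked at 2*cos(pi*alpha/7) for some alpha in 1..6, and tr(v) at 2*cos(pi*beta/13) for some beta in 1..12.
The two central values (-1)^alpha I and (-1)^beta I must be the same matrix, so alpha and beta share a parity.
Counting: 3 odd alphas x 6 odd betas + 3 even alphas x 6 even betas = 18 + 18 = 36.
Total: 36 irreducible-character components + 1 reducible (abelian) component = 37.

37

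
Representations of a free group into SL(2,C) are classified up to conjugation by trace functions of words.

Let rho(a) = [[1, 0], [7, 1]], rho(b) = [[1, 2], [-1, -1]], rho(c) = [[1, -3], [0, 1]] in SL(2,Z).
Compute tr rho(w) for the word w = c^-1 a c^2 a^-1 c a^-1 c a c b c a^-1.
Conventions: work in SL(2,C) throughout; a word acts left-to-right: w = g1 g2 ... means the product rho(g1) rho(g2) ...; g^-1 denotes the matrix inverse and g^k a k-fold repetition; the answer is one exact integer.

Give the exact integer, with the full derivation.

rho(c^-1) = [[1, 3], [0, 1]]
... * rho(a) = [[1, 0], [7, 1]]  ->  [[22, 3], [7, 1]]
... * rho(c) = [[1, -3], [0, 1]]  ->  [[22, -63], [7, -20]]
... * rho(c) = [[1, -3], [0, 1]]  ->  [[22, -129], [7, -41]]
... * rho(a^-1) = [[1, 0], [-7, 1]]  ->  [[925, -129], [294, -41]]
... * rho(c) = [[1, -3], [0, 1]]  ->  [[925, -2904], [294, -923]]
... * rho(a^-1) = [[1, 0], [-7, 1]]  ->  [[21253, -2904], [6755, -923]]
... * rho(c) = [[1, -3], [0, 1]]  ->  [[21253, -66663], [6755, -21188]]
... * rho(a) = [[1, 0], [7, 1]]  ->  [[-445388, -66663], [-141561, -21188]]
... * rho(c) = [[1, -3], [0, 1]]  ->  [[-445388, 1269501], [-141561, 403495]]
... * rho(b) = [[1, 2], [-1, -1]]  ->  [[-1714889, -2160277], [-545056, -686617]]
... * rho(c) = [[1, -3], [0, 1]]  ->  [[-1714889, 2984390], [-545056, 948551]]
... * rho(a^-1) = [[1, 0], [-7, 1]]  ->  [[-22605619, 2984390], [-7184913, 948551]]
tr = -22605619 + 948551 = -21657068

-21657068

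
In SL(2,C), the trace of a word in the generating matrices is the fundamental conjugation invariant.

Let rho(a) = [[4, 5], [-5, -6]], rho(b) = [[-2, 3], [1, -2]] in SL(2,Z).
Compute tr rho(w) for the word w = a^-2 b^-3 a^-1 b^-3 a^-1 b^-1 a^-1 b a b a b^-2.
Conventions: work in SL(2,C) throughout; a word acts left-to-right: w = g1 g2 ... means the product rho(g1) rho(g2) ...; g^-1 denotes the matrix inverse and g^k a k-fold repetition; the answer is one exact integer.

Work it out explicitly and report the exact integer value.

rho(a^-1) = [[-6, -5], [5, 4]]
... * rho(a^-1) = [[-6, -5], [5, 4]]  ->  [[11, 10], [-10, -9]]
... * rho(b^-1) = [[-2, -3], [-1, -2]]  ->  [[-32, -53], [29, 48]]
... * rho(b^-1) = [[-2, -3], [-1, -2]]  ->  [[117, 202], [-106, -183]]
... * rho(b^-1) = [[-2, -3], [-1, -2]]  ->  [[-436, -755], [395, 684]]
... * rho(a^-1) = [[-6, -5], [5, 4]]  ->  [[-1159, -840], [1050, 761]]
... * rho(b^-1) = [[-2, -3], [-1, -2]]  ->  [[3158, 5157], [-2861, -4672]]
... * rho(b^-1) = [[-2, -3], [-1, -2]]  ->  [[-11473, -19788], [10394, 17927]]
... * rho(b^-1) = [[-2, -3], [-1, -2]]  ->  [[42734, 73995], [-38715, -67036]]
... * rho(a^-1) = [[-6, -5], [5, 4]]  ->  [[113571, 82310], [-102890, -74569]]
... * rho(b^-1) = [[-2, -3], [-1, -2]]  ->  [[-309452, -505333], [280349, 457808]]
... * rho(a^-1) = [[-6, -5], [5, 4]]  ->  [[-669953, -474072], [606946, 429487]]
... * rho(b) = [[-2, 3], [1, -2]]  ->  [[865834, -1061715], [-784405, 961864]]
... * rho(a) = [[4, 5], [-5, -6]]  ->  [[8771911, 10699460], [-7946940, -9693209]]
... * rho(b) = [[-2, 3], [1, -2]]  ->  [[-6844362, 4916813], [6200671, -4454402]]
... * rho(a) = [[4, 5], [-5, -6]]  ->  [[-51961513, -63722688], [47074694, 57729767]]
... * rho(b^-1) = [[-2, -3], [-1, -2]]  ->  [[167645714, 283329915], [-151879155, -256683616]]
... * rho(b^-1) = [[-2, -3], [-1, -2]]  ->  [[-618621343, -1069596972], [560441926, 969004697]]
tr = -618621343 + 969004697 = 350383354

350383354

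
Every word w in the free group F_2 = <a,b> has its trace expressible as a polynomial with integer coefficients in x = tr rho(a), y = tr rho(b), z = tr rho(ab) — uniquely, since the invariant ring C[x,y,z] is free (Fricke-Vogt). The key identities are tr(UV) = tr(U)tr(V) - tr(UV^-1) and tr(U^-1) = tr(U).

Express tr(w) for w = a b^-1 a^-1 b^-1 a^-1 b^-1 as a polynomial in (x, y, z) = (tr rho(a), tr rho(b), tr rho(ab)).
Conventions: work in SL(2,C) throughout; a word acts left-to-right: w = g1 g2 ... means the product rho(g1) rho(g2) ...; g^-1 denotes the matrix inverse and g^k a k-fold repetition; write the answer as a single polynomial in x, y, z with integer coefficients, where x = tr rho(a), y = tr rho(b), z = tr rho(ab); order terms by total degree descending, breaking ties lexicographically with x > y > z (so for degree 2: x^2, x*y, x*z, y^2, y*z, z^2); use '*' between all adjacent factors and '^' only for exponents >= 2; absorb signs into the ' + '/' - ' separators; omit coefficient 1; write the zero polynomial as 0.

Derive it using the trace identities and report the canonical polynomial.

so trace(b^-1 a) = trace(a)*trace(b) - trace(a b)  (eliminate b^-1) = x*y - z
trace(b^-1 a b^-1) = trace(b^-1 a)*trace(b) - trace(b^-1 a b)  (eliminate b^-1) = x*y^2 - y*z - x
trace(a^2) = trace(a)*trace(a) - trace(1)  (reduce the a square) = x^2 - 2
trace(a^2 b) = trace(a)*trace(b a) - trace(b)  (reduce the a square) = x*z - y
reduce: trace(a b^-1 a) = trace(a^2)*trace(b) - trace(a^2 b)  (eliminate b^-1) = x^2*y - x*z - y
trace(a b a b) = trace(b a)*trace(b a) - trace(1)  (split on b) = z^2 - 2
trace(a b^-1 a b) = trace(a b a)*trace(b) - trace(a b a b)  (eliminate b^-1) = x*y*z - y^2 - z^2 + 2
trace(b^-1 a b^-1 a) = trace(a b^-1 a)*trace(b) - trace(a b^-1 a b)  (eliminate b^-1) = x^2*y^2 - 2*x*y*z + z^2 - 2
reduce: trace(a^-1 b^-1 a b^-1) = trace(b^-1 a b^-1)*trace(a) - trace(b^-1 a b^-1 a)  (eliminate a^-1) = x*y*z - x^2 - z^2 + 2
trace(b^-1 a^-1 b^-1 a b^-1) = trace(a^-1 b^-1 a b^-1)*trace(b) - trace(a^-1 b^-1 a)  (eliminate b^-1) = x*y^2*z - x^2*y - y*z^2 + y
so trace(a b^2 a) = trace(b)*trace(a^2 b) - trace(a^2)  (reduce the b square) = x*y*z - x^2 - y^2 + 2
trace(a b^2 a b) = trace(b)*trace(a b a b) - trace(a b a)  (reduce the b square) = y*z^2 - x*z - y
trace(b a b^-1 a b) = trace(a b^2 a)*trace(b) - trace(a b^2 a b)  (eliminate b^-1) = x*y^2*z - x^2*y - y^3 - y*z^2 + x*z + 3*y
trace(b a b) = trace(b)*trace(a b) - trace(a)  (reduce the b square) = y*z - x
reduce: trace(a b a b a) = trace(a)*trace(b a b a) - trace(b a b)  (reduce the a square) = x*z^2 - y*z - x
trace(a b a b a b) = trace(b a)*trace(b a b a) - trace(b^-1 a^-1)  (split on b) = z^3 - 3*z
so trace(b a b^-1 a b a) = trace(a b a b a)*trace(b) - trace(a b a b a b)  (eliminate b^-1) = x*y*z^2 - y^2*z - z^3 - x*y + 3*z
trace(a^-1 b a b^-1 a b) = trace(b a b^-1 a b)*trace(a) - trace(b a b^-1 a b a)  (eliminate a^-1) = x^2*y^2*z - x^3*y - x*y^3 - 2*x*y*z^2 + x^2*z + y^2*z + z^3 + 4*x*y - 3*z
reduce: trace(a b^-1 a b^-1 a^-1 b) = trace(a^-1 b a b^-1 a)*trace(b) - trace(a^-1 b a b^-1 a b)  (eliminate b^-1) = -x^2*y^2*z + x^3*y + x*y^3 + 2*x*y*z^2 - x^2*z - y^2*z - z^3 - 3*x*y + 3*z
so trace(b^-1 a^-1 b^-1 a b^-1 a) = trace(a b^-1 a b^-1 a^-1)*trace(b) - trace(a b^-1 a b^-1 a^-1 b)  (eliminate b^-1) = x^2*y^2*z - x^3*y - 2*x*y*z^2 + x^2*z + z^3 + 2*x*y - 3*z
trace(a b^-1 a^-1 b^-1 a^-1 b^-1) = trace(b^-1 a^-1 b^-1 a b^-1)*trace(a) - trace(b^-1 a^-1 b^-1 a b^-1 a)  (eliminate a^-1) = x*y*z^2 - x^2*z - z^3 - x*y + 3*z

x*y*z^2 - x^2*z - z^3 - x*y + 3*z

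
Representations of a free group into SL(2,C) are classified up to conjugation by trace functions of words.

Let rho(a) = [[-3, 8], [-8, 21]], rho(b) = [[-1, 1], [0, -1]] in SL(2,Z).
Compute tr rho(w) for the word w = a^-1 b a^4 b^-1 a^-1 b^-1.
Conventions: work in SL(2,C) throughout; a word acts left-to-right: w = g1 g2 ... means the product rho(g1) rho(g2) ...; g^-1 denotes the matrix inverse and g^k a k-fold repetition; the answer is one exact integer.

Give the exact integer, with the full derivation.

rho(a^-1) = [[21, -8], [8, -3]]
... * rho(b) = [[-1, 1], [0, -1]]  ->  [[-21, 29], [-8, 11]]
... * rho(a) = [[-3, 8], [-8, 21]]  ->  [[-169, 441], [-64, 167]]
... * rho(a) = [[-3, 8], [-8, 21]]  ->  [[-3021, 7909], [-1144, 2995]]
... * rho(a) = [[-3, 8], [-8, 21]]  ->  [[-54209, 141921], [-20528, 53743]]
... * rho(a) = [[-3, 8], [-8, 21]]  ->  [[-972741, 2546669], [-368360, 964379]]
... * rho(b^-1) = [[-1, -1], [0, -1]]  ->  [[972741, -1573928], [368360, -596019]]
... * rho(a^-1) = [[21, -8], [8, -3]]  ->  [[7836137, -3060144], [2967408, -1158823]]
... * rho(b^-1) = [[-1, -1], [0, -1]]  ->  [[-7836137, -4775993], [-2967408, -1808585]]
tr = -7836137 + -1808585 = -9644722

-9644722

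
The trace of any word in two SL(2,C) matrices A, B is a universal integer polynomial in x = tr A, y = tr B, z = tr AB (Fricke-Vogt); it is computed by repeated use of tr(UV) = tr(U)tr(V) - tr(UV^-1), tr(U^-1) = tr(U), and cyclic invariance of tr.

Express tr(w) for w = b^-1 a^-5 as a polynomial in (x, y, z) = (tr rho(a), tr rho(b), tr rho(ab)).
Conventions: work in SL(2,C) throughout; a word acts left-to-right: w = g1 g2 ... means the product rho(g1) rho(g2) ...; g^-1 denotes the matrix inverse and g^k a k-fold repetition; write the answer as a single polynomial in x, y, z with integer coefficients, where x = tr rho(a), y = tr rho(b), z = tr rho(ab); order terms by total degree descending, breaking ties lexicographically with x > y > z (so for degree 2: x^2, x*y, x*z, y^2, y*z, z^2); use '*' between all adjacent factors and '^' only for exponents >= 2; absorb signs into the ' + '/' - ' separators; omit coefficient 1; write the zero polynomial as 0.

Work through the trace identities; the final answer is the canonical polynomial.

tr(b^-1) = tr(b) = y
tr(b^-1 a) = tr(a)*tr(b) - tr(a b) = x*y - z
tr(a^-1 b^-1) = tr(b^-1)*tr(a) - tr(b^-1 a) = z
tr(b^-1 a^-2) = tr(a^-1 b^-1)*tr(a) - tr(a^-1 b^-1 a) = x*z - y
tr(a^-3 b^-1) = tr(b^-1 a^-2)*tr(a) - tr(b^-1 a^-1) = x^2*z - x*y - z
tr(b^-1 a^-4) = tr(a^-3 b^-1)*tr(a) - tr(a^-3 b^-1 a) = x^3*z - x^2*y - 2*x*z + y
tr(b^-1 a^-5) = tr(b^-1 a^-4)*tr(a) - tr(b^-1 a^-3) = x^4*z - x^3*y - 3*x^2*z + 2*x*y + z

x^4*z - x^3*y - 3*x^2*z + 2*x*y + z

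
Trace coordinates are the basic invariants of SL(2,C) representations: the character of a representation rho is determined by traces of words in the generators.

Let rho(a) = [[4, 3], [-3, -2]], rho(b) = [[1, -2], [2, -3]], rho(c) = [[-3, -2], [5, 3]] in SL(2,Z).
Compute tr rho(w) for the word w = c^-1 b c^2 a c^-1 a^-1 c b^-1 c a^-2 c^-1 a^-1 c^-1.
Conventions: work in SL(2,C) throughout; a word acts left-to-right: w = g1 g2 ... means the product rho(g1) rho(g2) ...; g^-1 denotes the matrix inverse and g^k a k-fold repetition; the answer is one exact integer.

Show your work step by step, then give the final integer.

-6550

rho(c^-1) = [[3, 2], [-5, -3]]
... * rho(b) = [[1, -2], [2, -3]]  ->  [[7, -12], [-11, 19]]
... * rho(c) = [[-3, -2], [5, 3]]  ->  [[-81, -50], [128, 79]]
... * rho(c) = [[-3, -2], [5, 3]]  ->  [[-7, 12], [11, -19]]
... * rho(a) = [[4, 3], [-3, -2]]  ->  [[-64, -45], [101, 71]]
... * rho(c^-1) = [[3, 2], [-5, -3]]  ->  [[33, 7], [-52, -11]]
... * rho(a^-1) = [[-2, -3], [3, 4]]  ->  [[-45, -71], [71, 112]]
... * rho(c) = [[-3, -2], [5, 3]]  ->  [[-220, -123], [347, 194]]
... * rho(b^-1) = [[-3, 2], [-2, 1]]  ->  [[906, -563], [-1429, 888]]
... * rho(c) = [[-3, -2], [5, 3]]  ->  [[-5533, -3501], [8727, 5522]]
... * rho(a^-1) = [[-2, -3], [3, 4]]  ->  [[563, 2595], [-888, -4093]]
... * rho(a^-1) = [[-2, -3], [3, 4]]  ->  [[6659, 8691], [-10503, -13708]]
... * rho(c^-1) = [[3, 2], [-5, -3]]  ->  [[-23478, -12755], [37031, 20118]]
... * rho(a^-1) = [[-2, -3], [3, 4]]  ->  [[8691, 19414], [-13708, -30621]]
... * rho(c^-1) = [[3, 2], [-5, -3]]  ->  [[-70997, -40860], [111981, 64447]]
tr = -70997 + 64447 = -6550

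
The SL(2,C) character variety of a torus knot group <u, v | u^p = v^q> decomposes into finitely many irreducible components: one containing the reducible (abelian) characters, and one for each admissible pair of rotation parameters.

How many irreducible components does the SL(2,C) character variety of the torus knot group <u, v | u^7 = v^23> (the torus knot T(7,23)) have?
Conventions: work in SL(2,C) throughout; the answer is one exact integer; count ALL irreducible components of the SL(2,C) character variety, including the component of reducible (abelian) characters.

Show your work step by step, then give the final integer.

For T(7,23): irreducibility forces the central element u^7 = v^23 to one of +I, -I.
So on each irreducible component the traces are pinned: tr(u) = 2*cos(pi*alpha/7) with 1 <= alpha <= 6, tr(v) = 2*cos(pi*beta/23) with 1 <= beta <= 22.
u^7 = (-1)^alpha I and v^23 = (-1)^beta I must agree, so alpha and beta have equal parity.
count pairs: odd alpha (3 choices) x odd beta (11), plus even alpha (3) x even beta (11): 3*11 + 3*11 = 66.
Total: 66 irreducible-character components + 1 reducible (abelian) component = 67.

67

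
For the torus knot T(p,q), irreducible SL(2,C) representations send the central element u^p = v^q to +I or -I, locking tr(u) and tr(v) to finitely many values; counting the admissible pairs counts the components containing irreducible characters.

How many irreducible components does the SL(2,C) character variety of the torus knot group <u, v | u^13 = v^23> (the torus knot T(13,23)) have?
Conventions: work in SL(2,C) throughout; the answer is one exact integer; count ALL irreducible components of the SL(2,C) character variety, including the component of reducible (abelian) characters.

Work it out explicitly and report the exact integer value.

133

For T(13,23): irreducibility forces the central element u^13 = v^23 to one of +I, -I.
This locks tr(u) to 2*cos(pi*alpha/13), alpha in 1..12, and tr(v) to 2*cos(pi*beta/23), beta in 1..22, on each component of irreducible characters.
u^13 = (-1)^alpha I and v^23 = (-1)^beta I must agree, so alpha and beta have equal parity.
Counting: 6 odd alphas x 11 odd betas + 6 even alphas x 11 even betas = 66 + 66 = 132.
That is 132 components of irreducible characters, and with the reducible (abelian) component the total is 133.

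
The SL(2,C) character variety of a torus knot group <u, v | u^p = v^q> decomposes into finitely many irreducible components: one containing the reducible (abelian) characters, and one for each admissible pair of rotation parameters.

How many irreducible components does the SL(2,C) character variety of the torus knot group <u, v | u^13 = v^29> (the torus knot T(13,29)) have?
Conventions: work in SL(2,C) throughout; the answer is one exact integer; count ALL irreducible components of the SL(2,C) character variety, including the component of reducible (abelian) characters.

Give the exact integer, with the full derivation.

169

In the torus knot group T(13,29), u^13 = v^29 is central, so an irreducible representation sends it to +I or -I (Schur).
This locks tr(u) to 2*cos(pi*alpha/13), alpha in 1..12, and tr(v) to 2*cos(pi*beta/29), beta in 1..28, on each component of irreducible characters.
Consistency of u^13 = (-1)^alpha I with v^29 = (-1)^beta I forces alpha = beta (mod 2).
count pairs: odd alpha (6 choices) x odd beta (14), plus even alpha (6) x even beta (14): 6*14 + 6*14 = 168.
That is 168 components of irreducible characters, and with the reducible (abelian) component the total is 169.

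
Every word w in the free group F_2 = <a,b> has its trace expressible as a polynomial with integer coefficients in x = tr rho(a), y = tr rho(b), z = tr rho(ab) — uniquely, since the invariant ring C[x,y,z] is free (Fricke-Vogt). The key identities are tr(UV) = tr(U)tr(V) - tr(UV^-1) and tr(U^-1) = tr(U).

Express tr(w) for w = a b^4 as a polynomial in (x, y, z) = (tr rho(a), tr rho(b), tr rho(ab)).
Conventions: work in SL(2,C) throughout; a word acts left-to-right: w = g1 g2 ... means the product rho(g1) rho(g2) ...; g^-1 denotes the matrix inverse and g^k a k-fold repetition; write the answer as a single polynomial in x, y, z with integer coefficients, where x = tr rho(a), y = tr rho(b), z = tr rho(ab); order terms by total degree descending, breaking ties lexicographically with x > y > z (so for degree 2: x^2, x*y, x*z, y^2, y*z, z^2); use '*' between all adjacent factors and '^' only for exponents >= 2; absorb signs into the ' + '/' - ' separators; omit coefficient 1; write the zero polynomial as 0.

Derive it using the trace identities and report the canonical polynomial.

next, tr(b a b) = tr(b) tr(a b) - tr(a)   [square of b] = y*z - x
and tr(b^2 a b) = tr(b) tr(b a b) - tr(b a)   [square of b] = y^2*z - x*y - z
and tr(a b^4) = tr(b) tr(b^2 a b) - tr(b^2 a)   [square of b] = y^3*z - x*y^2 - 2*y*z + x

y^3*z - x*y^2 - 2*y*z + x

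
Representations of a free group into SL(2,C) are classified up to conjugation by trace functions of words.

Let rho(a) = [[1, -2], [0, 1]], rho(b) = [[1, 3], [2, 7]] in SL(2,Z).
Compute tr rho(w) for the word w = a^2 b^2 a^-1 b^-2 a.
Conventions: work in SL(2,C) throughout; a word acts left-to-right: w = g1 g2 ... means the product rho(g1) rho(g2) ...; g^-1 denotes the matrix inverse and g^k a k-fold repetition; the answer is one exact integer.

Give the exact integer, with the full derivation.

3074

rho(a) = [[1, -2], [0, 1]]
... * rho(a) = [[1, -2], [0, 1]]  ->  [[1, -4], [0, 1]]
... * rho(b) = [[1, 3], [2, 7]]  ->  [[-7, -25], [2, 7]]
... * rho(b) = [[1, 3], [2, 7]]  ->  [[-57, -196], [16, 55]]
... * rho(a^-1) = [[1, 2], [0, 1]]  ->  [[-57, -310], [16, 87]]
... * rho(b^-1) = [[7, -3], [-2, 1]]  ->  [[221, -139], [-62, 39]]
... * rho(b^-1) = [[7, -3], [-2, 1]]  ->  [[1825, -802], [-512, 225]]
... * rho(a) = [[1, -2], [0, 1]]  ->  [[1825, -4452], [-512, 1249]]
tr = 1825 + 1249 = 3074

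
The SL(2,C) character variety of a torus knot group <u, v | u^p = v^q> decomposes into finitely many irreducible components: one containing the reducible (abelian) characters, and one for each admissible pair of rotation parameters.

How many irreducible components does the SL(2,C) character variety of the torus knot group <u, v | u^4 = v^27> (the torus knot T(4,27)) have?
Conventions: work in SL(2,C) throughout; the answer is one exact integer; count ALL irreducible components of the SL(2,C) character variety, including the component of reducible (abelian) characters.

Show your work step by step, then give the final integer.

For T(4,27): irreducibility forces the central element u^4 = v^27 to one of +I, -I.
So on each irreducible component the traces are pinned: tr(u) = 2*cos(pi*alpha/4) with 1 <= alpha <= 3, tr(v) = 2*cos(pi*beta/27) with 1 <= beta <= 26.
Consistency of u^4 = (-1)^alpha I with v^27 = (-1)^beta I forces alpha = beta (mod 2).
Counting: 2 odd alphas x 13 odd betas + 1 even alphas x 13 even betas = 26 + 13 = 39.
Total: 39 irreducible-character components + 1 reducible (abelian) component = 40.

40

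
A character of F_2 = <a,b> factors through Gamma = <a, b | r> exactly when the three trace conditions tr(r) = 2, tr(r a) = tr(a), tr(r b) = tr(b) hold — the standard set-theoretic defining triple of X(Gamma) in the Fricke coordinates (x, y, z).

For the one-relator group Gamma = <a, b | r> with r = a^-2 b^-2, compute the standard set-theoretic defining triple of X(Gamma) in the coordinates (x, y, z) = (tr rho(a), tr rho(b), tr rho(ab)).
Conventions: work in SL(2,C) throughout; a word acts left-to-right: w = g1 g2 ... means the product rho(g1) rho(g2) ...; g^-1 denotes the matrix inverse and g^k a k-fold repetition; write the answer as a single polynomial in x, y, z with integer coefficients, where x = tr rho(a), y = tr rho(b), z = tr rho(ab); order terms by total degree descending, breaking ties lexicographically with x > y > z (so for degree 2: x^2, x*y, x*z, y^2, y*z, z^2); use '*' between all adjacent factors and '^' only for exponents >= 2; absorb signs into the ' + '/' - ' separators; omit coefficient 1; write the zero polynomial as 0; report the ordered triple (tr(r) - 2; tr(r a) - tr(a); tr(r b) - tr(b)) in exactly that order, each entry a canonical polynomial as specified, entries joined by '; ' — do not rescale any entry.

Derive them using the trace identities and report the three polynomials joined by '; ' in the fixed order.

x*y*z - x^2 - y^2; y*z - 2*x; x*z - 2*y

so tr(a^-1) = tr(a) = x
so tr(a^-1 b) = tr(b) * tr(a) - tr(b a)  (eliminate a^-1) = x*y - z
so tr(b^-1 a^-1) = tr(a^-1) * tr(b) - tr(a^-1 b)  (eliminate b^-1) = z
tr(a^-2 b^-1) = tr(b^-1 a^-1) * tr(a) - tr(b^-1)  (eliminate a^-1) = x*z - y
reduce: tr(a^-2) = tr(a^-1) * tr(a) - tr(1)  (eliminate a^-1) = x^2 - 2
reduce: tr(a^-2 b^-2) = tr(a^-2 b^-1) * tr(b) - tr(a^-2)  (eliminate b^-1) = x*y*z - x^2 - y^2 + 2
tr(a^-1 b^-2) = tr(b^-1 a^-1) * tr(b) - tr(b^-1 a^-1 b)  (eliminate b^-1) = y*z - x
assemble the triple (tr(r) - 2; tr(r a) - x; tr(r b) - y)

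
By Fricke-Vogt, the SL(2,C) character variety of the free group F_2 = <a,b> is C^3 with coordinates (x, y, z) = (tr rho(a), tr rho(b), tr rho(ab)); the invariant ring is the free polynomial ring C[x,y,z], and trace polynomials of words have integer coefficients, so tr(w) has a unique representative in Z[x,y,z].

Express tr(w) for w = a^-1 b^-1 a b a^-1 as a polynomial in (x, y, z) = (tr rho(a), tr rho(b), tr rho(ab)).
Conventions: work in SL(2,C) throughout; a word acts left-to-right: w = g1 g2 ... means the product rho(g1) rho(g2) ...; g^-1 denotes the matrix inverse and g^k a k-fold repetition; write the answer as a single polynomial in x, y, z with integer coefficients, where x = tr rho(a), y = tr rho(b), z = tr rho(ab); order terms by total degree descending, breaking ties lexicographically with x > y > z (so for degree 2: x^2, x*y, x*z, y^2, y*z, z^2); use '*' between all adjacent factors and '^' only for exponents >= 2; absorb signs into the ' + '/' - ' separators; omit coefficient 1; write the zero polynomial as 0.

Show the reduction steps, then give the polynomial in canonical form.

tr(a b a) = tr(a)*tr(b a) - tr(b) = x*z - y
tr(a b a b) = tr(a b)*tr(a b) - tr(1)   [split at repeated a] = z^2 - 2
tr(b^-1 a b a) = tr(a b a)*tr(b) - tr(a b a b) = x*y*z - y^2 - z^2 + 2
tr(b^-1 a b a^-1) = tr(b^-1 a b)*tr(a) - tr(b^-1 a b a) = -x*y*z + x^2 + y^2 + z^2 - 2
tr(a^-1 b^-1 a b a^-1) = tr(b^-1 a b a^-1)*tr(a) - tr(b^-1 a b) = -x^2*y*z + x^3 + x*y^2 + x*z^2 - 3*x

-x^2*y*z + x^3 + x*y^2 + x*z^2 - 3*x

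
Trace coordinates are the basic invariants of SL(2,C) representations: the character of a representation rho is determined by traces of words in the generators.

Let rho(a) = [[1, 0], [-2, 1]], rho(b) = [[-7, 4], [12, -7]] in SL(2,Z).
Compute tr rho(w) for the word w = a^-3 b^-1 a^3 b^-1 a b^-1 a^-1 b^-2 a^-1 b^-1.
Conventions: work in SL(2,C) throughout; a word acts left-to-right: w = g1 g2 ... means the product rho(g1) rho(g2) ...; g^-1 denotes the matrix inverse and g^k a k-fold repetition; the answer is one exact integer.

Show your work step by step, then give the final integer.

rho(a^-1) = [[1, 0], [2, 1]]
... * rho(a^-1) = [[1, 0], [2, 1]]  ->  [[1, 0], [4, 1]]
... * rho(a^-1) = [[1, 0], [2, 1]]  ->  [[1, 0], [6, 1]]
... * rho(b^-1) = [[-7, -4], [-12, -7]]  ->  [[-7, -4], [-54, -31]]
... * rho(a) = [[1, 0], [-2, 1]]  ->  [[1, -4], [8, -31]]
... * rho(a) = [[1, 0], [-2, 1]]  ->  [[9, -4], [70, -31]]
... * rho(a) = [[1, 0], [-2, 1]]  ->  [[17, -4], [132, -31]]
... * rho(b^-1) = [[-7, -4], [-12, -7]]  ->  [[-71, -40], [-552, -311]]
... * rho(a) = [[1, 0], [-2, 1]]  ->  [[9, -40], [70, -311]]
... * rho(b^-1) = [[-7, -4], [-12, -7]]  ->  [[417, 244], [3242, 1897]]
... * rho(a^-1) = [[1, 0], [2, 1]]  ->  [[905, 244], [7036, 1897]]
... * rho(b^-1) = [[-7, -4], [-12, -7]]  ->  [[-9263, -5328], [-72016, -41423]]
... * rho(b^-1) = [[-7, -4], [-12, -7]]  ->  [[128777, 74348], [1001188, 578025]]
... * rho(a^-1) = [[1, 0], [2, 1]]  ->  [[277473, 74348], [2157238, 578025]]
... * rho(b^-1) = [[-7, -4], [-12, -7]]  ->  [[-2834487, -1630328], [-22036966, -12675127]]
tr = -2834487 + -12675127 = -15509614

-15509614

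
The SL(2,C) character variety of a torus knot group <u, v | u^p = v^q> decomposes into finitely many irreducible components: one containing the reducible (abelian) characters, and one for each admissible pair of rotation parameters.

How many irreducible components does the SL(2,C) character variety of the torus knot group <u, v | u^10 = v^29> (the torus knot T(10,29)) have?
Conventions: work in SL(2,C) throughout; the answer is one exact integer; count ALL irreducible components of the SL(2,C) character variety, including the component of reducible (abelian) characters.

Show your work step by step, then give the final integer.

127

In the torus knot group T(10,29), u^10 = v^29 is central, so an irreducible representation sends it to +I or -I (Schur).
So on each irreducible component the traces are pinned: tr(u) = 2*cos(pi*alpha/10) with 1 <= alpha <= 9, tr(v) = 2*cos(pi*beta/29) with 1 <= beta <= 28.
u^10 = (-1)^alpha I and v^29 = (-1)^beta I must agree, so alpha and beta have equal parity.
Counting: 5 odd alphas x 14 odd betas + 4 even alphas x 14 even betas = 70 + 56 = 126.
Total: 126 irreducible-character components + 1 reducible (abelian) component = 127.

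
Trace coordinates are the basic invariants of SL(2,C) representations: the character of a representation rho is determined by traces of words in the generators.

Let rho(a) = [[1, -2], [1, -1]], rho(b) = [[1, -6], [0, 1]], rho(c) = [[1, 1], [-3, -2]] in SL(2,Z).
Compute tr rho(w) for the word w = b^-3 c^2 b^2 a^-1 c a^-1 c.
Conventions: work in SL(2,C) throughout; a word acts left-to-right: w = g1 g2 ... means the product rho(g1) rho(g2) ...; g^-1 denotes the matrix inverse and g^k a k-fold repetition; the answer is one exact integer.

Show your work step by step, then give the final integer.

rho(b^-1) = [[1, 6], [0, 1]]
... * rho(b^-1) = [[1, 6], [0, 1]]  ->  [[1, 12], [0, 1]]
... * rho(b^-1) = [[1, 6], [0, 1]]  ->  [[1, 18], [0, 1]]
... * rho(c) = [[1, 1], [-3, -2]]  ->  [[-53, -35], [-3, -2]]
... * rho(c) = [[1, 1], [-3, -2]]  ->  [[52, 17], [3, 1]]
... * rho(b) = [[1, -6], [0, 1]]  ->  [[52, -295], [3, -17]]
... * rho(b) = [[1, -6], [0, 1]]  ->  [[52, -607], [3, -35]]
... * rho(a^-1) = [[-1, 2], [-1, 1]]  ->  [[555, -503], [32, -29]]
... * rho(c) = [[1, 1], [-3, -2]]  ->  [[2064, 1561], [119, 90]]
... * rho(a^-1) = [[-1, 2], [-1, 1]]  ->  [[-3625, 5689], [-209, 328]]
... * rho(c) = [[1, 1], [-3, -2]]  ->  [[-20692, -15003], [-1193, -865]]
tr = -20692 + -865 = -21557

-21557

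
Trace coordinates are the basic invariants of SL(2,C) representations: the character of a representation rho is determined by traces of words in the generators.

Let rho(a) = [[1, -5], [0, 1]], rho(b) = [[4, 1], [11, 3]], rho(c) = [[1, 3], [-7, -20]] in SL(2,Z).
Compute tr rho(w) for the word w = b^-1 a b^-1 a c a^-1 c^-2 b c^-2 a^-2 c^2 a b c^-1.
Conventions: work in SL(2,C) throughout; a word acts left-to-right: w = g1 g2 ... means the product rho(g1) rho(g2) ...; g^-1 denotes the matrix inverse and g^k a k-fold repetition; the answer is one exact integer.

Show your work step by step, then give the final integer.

rho(b^-1) = [[3, -1], [-11, 4]]
... * rho(a) = [[1, -5], [0, 1]]  ->  [[3, -16], [-11, 59]]
... * rho(b^-1) = [[3, -1], [-11, 4]]  ->  [[185, -67], [-682, 247]]
... * rho(a) = [[1, -5], [0, 1]]  ->  [[185, -992], [-682, 3657]]
... * rho(c) = [[1, 3], [-7, -20]]  ->  [[7129, 20395], [-26281, -75186]]
... * rho(a^-1) = [[1, 5], [0, 1]]  ->  [[7129, 56040], [-26281, -206591]]
... * rho(c^-1) = [[-20, -3], [7, 1]]  ->  [[249700, 34653], [-920517, -127748]]
... * rho(c^-1) = [[-20, -3], [7, 1]]  ->  [[-4751429, -714447], [17516104, 2633803]]
... * rho(b) = [[4, 1], [11, 3]]  ->  [[-26864633, -6894770], [99036249, 25417513]]
... * rho(c^-1) = [[-20, -3], [7, 1]]  ->  [[489029270, 73699129], [-1802802389, -271691234]]
... * rho(c^-1) = [[-20, -3], [7, 1]]  ->  [[-9264691497, -1393388681], [34154209142, 5136715933]]
... * rho(a^-1) = [[1, 5], [0, 1]]  ->  [[-9264691497, -47716846166], [34154209142, 175907761643]]
... * rho(a^-1) = [[1, 5], [0, 1]]  ->  [[-9264691497, -94040303651], [34154209142, 346678807353]]
... * rho(c) = [[1, 3], [-7, -20]]  ->  [[649017434060, 1853011998529], [-2392597442329, -6831113519634]]
... * rho(c) = [[1, 3], [-7, -20]]  ->  [[-12322066555643, -35113187668400], [45425197195109, 129444478065693]]
... * rho(a) = [[1, -5], [0, 1]]  ->  [[-12322066555643, 26497145109815], [45425197195109, -97681507909852]]
... * rho(b) = [[4, 1], [11, 3]]  ->  [[242180329985393, 67169368773802], [-892795798227936, -247619326534447]]
... * rho(c^-1) = [[-20, -3], [7, 1]]  ->  [[-4373421018291246, -659371621182377], [16122580678817591, 2430768068149361]]
tr = -4373421018291246 + 2430768068149361 = -1942652950141885

-1942652950141885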